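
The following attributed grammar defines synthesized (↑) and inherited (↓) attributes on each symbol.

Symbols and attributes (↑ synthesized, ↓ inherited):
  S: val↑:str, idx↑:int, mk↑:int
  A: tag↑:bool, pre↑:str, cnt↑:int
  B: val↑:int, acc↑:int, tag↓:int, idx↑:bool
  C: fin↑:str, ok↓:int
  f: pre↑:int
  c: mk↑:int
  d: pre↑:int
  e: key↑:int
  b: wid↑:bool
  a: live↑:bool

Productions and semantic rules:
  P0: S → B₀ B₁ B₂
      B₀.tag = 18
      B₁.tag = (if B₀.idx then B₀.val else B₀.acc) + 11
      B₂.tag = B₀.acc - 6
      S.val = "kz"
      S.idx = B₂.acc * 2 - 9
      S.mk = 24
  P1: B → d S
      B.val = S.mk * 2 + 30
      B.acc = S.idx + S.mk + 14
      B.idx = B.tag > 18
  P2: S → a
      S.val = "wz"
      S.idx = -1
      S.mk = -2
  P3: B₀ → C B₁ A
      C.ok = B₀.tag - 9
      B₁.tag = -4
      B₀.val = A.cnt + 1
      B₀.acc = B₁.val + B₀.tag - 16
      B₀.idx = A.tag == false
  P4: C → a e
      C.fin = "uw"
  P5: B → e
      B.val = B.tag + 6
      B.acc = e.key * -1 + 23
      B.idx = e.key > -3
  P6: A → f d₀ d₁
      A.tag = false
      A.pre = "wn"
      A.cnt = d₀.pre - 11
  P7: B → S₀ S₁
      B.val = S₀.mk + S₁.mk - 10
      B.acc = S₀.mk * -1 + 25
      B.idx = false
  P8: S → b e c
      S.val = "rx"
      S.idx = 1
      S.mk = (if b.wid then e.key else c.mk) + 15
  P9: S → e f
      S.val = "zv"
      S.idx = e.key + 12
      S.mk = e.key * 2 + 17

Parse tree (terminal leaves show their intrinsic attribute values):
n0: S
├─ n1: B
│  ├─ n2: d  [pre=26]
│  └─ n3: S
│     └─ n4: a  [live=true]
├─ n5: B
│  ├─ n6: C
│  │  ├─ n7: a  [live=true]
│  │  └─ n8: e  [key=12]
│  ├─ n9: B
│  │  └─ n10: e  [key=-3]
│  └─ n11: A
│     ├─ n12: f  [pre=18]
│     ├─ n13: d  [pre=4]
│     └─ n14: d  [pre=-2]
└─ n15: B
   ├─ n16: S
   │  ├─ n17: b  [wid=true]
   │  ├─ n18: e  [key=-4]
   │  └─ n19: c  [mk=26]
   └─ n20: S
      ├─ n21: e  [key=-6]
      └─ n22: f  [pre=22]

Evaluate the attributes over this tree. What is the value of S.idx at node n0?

19

1. n1.tag = 18  [18]
2. n2.pre = 26  [terminal]
3. n4.live = true  [terminal]
4. n3.val = "wz"  ["wz"]
5. n3.idx = -1  [-1]
6. n3.mk = -2  [-2]
7. n1.val = 26  [S.mk * 2 + 30]
8. n1.acc = 11  [S.idx + S.mk + 14]
9. n1.idx = false  [B.tag > 18]
10. n5.tag = 22  [(if B₀.idx then B₀.val else B₀.acc) + 11]
11. n6.ok = 13  [B₀.tag - 9]
12. n7.live = true  [terminal]
13. n8.key = 12  [terminal]
14. n6.fin = "uw"  ["uw"]
15. n9.tag = -4  [-4]
16. n10.key = -3  [terminal]
17. n9.val = 2  [B.tag + 6]
18. n9.acc = 26  [e.key * -1 + 23]
19. n9.idx = false  [e.key > -3]
20. n12.pre = 18  [terminal]
21. n13.pre = 4  [terminal]
22. n14.pre = -2  [terminal]
23. n11.tag = false  [false]
24. n11.pre = "wn"  ["wn"]
25. n11.cnt = -7  [d₀.pre - 11]
26. n5.val = -6  [A.cnt + 1]
27. n5.acc = 8  [B₁.val + B₀.tag - 16]
28. n5.idx = true  [A.tag == false]
29. n15.tag = 5  [B₀.acc - 6]
30. n17.wid = true  [terminal]
31. n18.key = -4  [terminal]
32. n19.mk = 26  [terminal]
33. n16.val = "rx"  ["rx"]
34. n16.idx = 1  [1]
35. n16.mk = 11  [(if b.wid then e.key else c.mk) + 15]
36. n21.key = -6  [terminal]
37. n22.pre = 22  [terminal]
38. n20.val = "zv"  ["zv"]
39. n20.idx = 6  [e.key + 12]
40. n20.mk = 5  [e.key * 2 + 17]
41. n15.val = 6  [S₀.mk + S₁.mk - 10]
42. n15.acc = 14  [S₀.mk * -1 + 25]
43. n15.idx = false  [false]
44. n0.val = "kz"  ["kz"]
45. n0.idx = 19  [B₂.acc * 2 - 9]
46. n0.mk = 24  [24]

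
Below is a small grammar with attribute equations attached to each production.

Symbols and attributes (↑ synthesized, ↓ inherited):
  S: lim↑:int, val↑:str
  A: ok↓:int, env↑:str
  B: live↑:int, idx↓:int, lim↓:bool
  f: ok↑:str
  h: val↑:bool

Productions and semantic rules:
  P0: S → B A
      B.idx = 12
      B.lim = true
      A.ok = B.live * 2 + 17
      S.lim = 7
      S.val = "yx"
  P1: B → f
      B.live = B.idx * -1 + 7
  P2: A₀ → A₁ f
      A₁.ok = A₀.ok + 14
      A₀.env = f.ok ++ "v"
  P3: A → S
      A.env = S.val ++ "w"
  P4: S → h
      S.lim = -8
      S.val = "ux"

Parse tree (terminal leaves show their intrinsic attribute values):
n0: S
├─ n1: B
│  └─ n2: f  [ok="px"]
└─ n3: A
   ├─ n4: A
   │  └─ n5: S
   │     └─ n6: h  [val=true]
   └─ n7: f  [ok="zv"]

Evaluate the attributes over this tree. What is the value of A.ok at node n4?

1. n1.idx = 12  [12]
2. n1.lim = true  [true]
3. n2.ok = "px"  [terminal]
4. n1.live = -5  [B.idx * -1 + 7]
5. n3.ok = 7  [B.live * 2 + 17]
6. n4.ok = 21  [A₀.ok + 14]
7. n6.val = true  [terminal]
8. n5.lim = -8  [-8]
9. n5.val = "ux"  ["ux"]
10. n4.env = "uxw"  [S.val ++ "w"]
11. n7.ok = "zv"  [terminal]
12. n3.env = "zvv"  [f.ok ++ "v"]
13. n0.lim = 7  [7]
14. n0.val = "yx"  ["yx"]

21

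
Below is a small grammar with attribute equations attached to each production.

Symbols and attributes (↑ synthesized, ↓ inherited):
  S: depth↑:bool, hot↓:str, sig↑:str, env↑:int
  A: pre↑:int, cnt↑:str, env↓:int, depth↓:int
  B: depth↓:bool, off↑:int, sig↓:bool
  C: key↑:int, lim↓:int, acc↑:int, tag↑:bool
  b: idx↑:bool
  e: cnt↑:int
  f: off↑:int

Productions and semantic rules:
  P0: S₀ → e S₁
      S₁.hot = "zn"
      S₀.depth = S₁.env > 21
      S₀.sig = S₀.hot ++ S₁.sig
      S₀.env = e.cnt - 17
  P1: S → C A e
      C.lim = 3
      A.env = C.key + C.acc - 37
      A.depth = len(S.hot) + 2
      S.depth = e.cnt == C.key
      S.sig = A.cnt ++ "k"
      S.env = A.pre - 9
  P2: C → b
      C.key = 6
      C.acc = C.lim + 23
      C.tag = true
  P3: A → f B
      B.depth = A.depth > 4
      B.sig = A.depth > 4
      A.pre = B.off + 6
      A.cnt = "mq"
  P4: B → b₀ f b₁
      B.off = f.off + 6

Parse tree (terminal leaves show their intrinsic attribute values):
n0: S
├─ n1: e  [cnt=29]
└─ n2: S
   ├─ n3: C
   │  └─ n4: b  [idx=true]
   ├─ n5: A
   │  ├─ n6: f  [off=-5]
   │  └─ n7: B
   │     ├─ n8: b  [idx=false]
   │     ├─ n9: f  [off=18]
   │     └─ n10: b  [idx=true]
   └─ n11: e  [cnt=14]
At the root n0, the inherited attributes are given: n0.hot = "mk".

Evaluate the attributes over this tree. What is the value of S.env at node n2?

21

1. n0.hot = "mk"  [given at root]
2. n1.cnt = 29  [terminal]
3. n2.hot = "zn"  ["zn"]
4. n3.lim = 3  [3]
5. n4.idx = true  [terminal]
6. n3.key = 6  [6]
7. n3.acc = 26  [C.lim + 23]
8. n3.tag = true  [true]
9. n5.env = -5  [C.key + C.acc - 37]
10. n5.depth = 4  [len(S.hot) + 2]
11. n6.off = -5  [terminal]
12. n7.depth = false  [A.depth > 4]
13. n7.sig = false  [A.depth > 4]
14. n8.idx = false  [terminal]
15. n9.off = 18  [terminal]
16. n10.idx = true  [terminal]
17. n7.off = 24  [f.off + 6]
18. n5.pre = 30  [B.off + 6]
19. n5.cnt = "mq"  ["mq"]
20. n11.cnt = 14  [terminal]
21. n2.depth = false  [e.cnt == C.key]
22. n2.sig = "mqk"  [A.cnt ++ "k"]
23. n2.env = 21  [A.pre - 9]
24. n0.depth = false  [S₁.env > 21]
25. n0.sig = "mkmqk"  [S₀.hot ++ S₁.sig]
26. n0.env = 12  [e.cnt - 17]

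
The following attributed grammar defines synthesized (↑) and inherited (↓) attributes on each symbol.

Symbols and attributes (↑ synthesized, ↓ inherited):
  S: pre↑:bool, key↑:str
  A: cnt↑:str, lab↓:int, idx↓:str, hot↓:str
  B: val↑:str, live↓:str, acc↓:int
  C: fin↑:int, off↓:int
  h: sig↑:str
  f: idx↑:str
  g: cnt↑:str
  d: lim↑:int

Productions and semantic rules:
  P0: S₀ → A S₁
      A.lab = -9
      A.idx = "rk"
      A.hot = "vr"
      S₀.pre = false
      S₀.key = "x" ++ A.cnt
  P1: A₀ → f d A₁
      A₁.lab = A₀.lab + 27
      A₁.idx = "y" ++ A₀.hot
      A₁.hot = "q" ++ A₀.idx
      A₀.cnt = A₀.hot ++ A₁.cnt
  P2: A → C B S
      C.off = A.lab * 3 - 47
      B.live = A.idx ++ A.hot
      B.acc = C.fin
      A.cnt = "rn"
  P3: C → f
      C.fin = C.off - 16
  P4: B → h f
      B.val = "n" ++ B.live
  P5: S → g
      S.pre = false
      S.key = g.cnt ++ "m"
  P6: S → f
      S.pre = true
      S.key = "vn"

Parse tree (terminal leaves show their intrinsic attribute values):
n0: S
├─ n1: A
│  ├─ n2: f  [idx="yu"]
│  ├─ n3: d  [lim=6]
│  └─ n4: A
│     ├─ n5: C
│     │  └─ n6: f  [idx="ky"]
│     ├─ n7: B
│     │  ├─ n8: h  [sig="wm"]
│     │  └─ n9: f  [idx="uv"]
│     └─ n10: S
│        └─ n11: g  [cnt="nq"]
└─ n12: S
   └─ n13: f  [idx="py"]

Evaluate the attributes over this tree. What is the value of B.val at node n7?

1. n1.lab = -9  [-9]
2. n1.idx = "rk"  ["rk"]
3. n1.hot = "vr"  ["vr"]
4. n2.idx = "yu"  [terminal]
5. n3.lim = 6  [terminal]
6. n4.lab = 18  [A₀.lab + 27]
7. n4.idx = "yvr"  ["y" ++ A₀.hot]
8. n4.hot = "qrk"  ["q" ++ A₀.idx]
9. n5.off = 7  [A.lab * 3 - 47]
10. n6.idx = "ky"  [terminal]
11. n5.fin = -9  [C.off - 16]
12. n7.live = "yvrqrk"  [A.idx ++ A.hot]
13. n7.acc = -9  [C.fin]
14. n8.sig = "wm"  [terminal]
15. n9.idx = "uv"  [terminal]
16. n7.val = "nyvrqrk"  ["n" ++ B.live]
17. n11.cnt = "nq"  [terminal]
18. n10.pre = false  [false]
19. n10.key = "nqm"  [g.cnt ++ "m"]
20. n4.cnt = "rn"  ["rn"]
21. n1.cnt = "vrrn"  [A₀.hot ++ A₁.cnt]
22. n13.idx = "py"  [terminal]
23. n12.pre = true  [true]
24. n12.key = "vn"  ["vn"]
25. n0.pre = false  [false]
26. n0.key = "xvrrn"  ["x" ++ A.cnt]

"nyvrqrk"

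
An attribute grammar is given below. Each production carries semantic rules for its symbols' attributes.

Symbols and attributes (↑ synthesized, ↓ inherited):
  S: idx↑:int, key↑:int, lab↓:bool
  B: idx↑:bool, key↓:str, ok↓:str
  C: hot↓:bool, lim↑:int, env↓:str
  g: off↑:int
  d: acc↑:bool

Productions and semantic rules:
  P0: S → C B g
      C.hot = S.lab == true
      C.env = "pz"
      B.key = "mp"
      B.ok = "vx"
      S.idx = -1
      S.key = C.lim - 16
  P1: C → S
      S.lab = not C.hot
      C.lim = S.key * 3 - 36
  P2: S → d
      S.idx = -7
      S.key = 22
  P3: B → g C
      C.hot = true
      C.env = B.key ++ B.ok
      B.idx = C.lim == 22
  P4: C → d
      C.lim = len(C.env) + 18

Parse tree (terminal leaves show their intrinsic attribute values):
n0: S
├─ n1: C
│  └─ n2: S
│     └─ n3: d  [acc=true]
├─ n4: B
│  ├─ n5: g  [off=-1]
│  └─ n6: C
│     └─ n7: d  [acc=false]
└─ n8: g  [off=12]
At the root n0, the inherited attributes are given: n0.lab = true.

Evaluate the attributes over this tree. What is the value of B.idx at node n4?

1. n0.lab = true  [given at root]
2. n1.hot = true  [S.lab == true]
3. n1.env = "pz"  ["pz"]
4. n2.lab = false  [not C.hot]
5. n3.acc = true  [terminal]
6. n2.idx = -7  [-7]
7. n2.key = 22  [22]
8. n1.lim = 30  [S.key * 3 - 36]
9. n4.key = "mp"  ["mp"]
10. n4.ok = "vx"  ["vx"]
11. n5.off = -1  [terminal]
12. n6.hot = true  [true]
13. n6.env = "mpvx"  [B.key ++ B.ok]
14. n7.acc = false  [terminal]
15. n6.lim = 22  [len(C.env) + 18]
16. n4.idx = true  [C.lim == 22]
17. n8.off = 12  [terminal]
18. n0.idx = -1  [-1]
19. n0.key = 14  [C.lim - 16]

true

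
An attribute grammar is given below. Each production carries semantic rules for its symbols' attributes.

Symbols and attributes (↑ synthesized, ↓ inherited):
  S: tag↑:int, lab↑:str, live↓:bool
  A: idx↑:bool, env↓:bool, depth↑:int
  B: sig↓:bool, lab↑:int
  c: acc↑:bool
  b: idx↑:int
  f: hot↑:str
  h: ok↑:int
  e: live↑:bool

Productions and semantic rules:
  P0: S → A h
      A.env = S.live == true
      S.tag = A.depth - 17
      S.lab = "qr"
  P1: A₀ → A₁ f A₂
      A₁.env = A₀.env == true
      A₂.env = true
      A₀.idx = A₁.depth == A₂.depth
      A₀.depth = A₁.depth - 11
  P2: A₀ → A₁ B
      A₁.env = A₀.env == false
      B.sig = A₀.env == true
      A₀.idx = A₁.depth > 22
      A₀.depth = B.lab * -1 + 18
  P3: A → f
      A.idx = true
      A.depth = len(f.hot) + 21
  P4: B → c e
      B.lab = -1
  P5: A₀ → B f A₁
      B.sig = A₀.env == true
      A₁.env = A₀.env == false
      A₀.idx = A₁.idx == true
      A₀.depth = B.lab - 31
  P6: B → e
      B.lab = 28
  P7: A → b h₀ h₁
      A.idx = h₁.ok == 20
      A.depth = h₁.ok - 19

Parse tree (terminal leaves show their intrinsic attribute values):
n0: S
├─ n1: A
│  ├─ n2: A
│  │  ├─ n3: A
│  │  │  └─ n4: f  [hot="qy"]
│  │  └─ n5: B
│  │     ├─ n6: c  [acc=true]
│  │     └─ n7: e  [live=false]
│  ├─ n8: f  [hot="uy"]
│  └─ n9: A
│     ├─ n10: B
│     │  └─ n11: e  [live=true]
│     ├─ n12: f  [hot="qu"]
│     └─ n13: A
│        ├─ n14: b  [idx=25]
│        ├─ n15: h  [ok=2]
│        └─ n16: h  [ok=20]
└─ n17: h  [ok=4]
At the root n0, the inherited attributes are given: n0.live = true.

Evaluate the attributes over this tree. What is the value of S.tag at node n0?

1. n0.live = true  [given at root]
2. n1.env = true  [S.live == true]
3. n2.env = true  [A₀.env == true]
4. n3.env = false  [A₀.env == false]
5. n4.hot = "qy"  [terminal]
6. n3.idx = true  [true]
7. n3.depth = 23  [len(f.hot) + 21]
8. n5.sig = true  [A₀.env == true]
9. n6.acc = true  [terminal]
10. n7.live = false  [terminal]
11. n5.lab = -1  [-1]
12. n2.idx = true  [A₁.depth > 22]
13. n2.depth = 19  [B.lab * -1 + 18]
14. n8.hot = "uy"  [terminal]
15. n9.env = true  [true]
16. n10.sig = true  [A₀.env == true]
17. n11.live = true  [terminal]
18. n10.lab = 28  [28]
19. n12.hot = "qu"  [terminal]
20. n13.env = false  [A₀.env == false]
21. n14.idx = 25  [terminal]
22. n15.ok = 2  [terminal]
23. n16.ok = 20  [terminal]
24. n13.idx = true  [h₁.ok == 20]
25. n13.depth = 1  [h₁.ok - 19]
26. n9.idx = true  [A₁.idx == true]
27. n9.depth = -3  [B.lab - 31]
28. n1.idx = false  [A₁.depth == A₂.depth]
29. n1.depth = 8  [A₁.depth - 11]
30. n17.ok = 4  [terminal]
31. n0.tag = -9  [A.depth - 17]
32. n0.lab = "qr"  ["qr"]

-9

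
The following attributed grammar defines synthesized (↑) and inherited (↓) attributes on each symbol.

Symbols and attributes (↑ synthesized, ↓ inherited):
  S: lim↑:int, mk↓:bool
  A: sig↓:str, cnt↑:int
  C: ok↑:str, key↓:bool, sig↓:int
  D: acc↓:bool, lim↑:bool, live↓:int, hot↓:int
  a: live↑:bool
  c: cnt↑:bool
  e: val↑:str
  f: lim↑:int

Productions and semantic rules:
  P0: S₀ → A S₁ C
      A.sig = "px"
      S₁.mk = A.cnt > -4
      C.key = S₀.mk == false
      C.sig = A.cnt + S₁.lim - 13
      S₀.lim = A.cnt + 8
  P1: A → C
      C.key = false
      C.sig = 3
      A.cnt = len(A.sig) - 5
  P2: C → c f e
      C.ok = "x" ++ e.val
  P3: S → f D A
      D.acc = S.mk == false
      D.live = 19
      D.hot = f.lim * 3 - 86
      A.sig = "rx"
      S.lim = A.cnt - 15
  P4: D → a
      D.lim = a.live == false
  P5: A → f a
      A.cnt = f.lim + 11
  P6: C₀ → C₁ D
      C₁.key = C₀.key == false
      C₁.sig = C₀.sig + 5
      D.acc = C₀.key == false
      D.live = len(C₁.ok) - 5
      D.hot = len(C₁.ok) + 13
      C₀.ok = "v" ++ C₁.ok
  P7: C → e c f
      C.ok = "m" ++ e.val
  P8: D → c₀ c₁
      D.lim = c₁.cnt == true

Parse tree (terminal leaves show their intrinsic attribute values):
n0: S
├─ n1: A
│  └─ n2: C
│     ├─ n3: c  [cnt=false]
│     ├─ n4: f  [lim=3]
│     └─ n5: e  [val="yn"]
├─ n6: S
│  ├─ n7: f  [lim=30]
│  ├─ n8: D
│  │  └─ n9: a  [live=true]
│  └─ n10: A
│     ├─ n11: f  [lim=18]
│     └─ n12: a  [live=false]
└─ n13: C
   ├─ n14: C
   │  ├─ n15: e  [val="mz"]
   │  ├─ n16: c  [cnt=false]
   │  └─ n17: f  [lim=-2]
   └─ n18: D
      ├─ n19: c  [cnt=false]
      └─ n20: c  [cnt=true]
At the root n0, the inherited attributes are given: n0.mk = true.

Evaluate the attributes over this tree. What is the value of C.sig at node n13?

1. n0.mk = true  [given at root]
2. n1.sig = "px"  ["px"]
3. n2.key = false  [false]
4. n2.sig = 3  [3]
5. n3.cnt = false  [terminal]
6. n4.lim = 3  [terminal]
7. n5.val = "yn"  [terminal]
8. n2.ok = "xyn"  ["x" ++ e.val]
9. n1.cnt = -3  [len(A.sig) - 5]
10. n6.mk = true  [A.cnt > -4]
11. n7.lim = 30  [terminal]
12. n8.acc = false  [S.mk == false]
13. n8.live = 19  [19]
14. n8.hot = 4  [f.lim * 3 - 86]
15. n9.live = true  [terminal]
16. n8.lim = false  [a.live == false]
17. n10.sig = "rx"  ["rx"]
18. n11.lim = 18  [terminal]
19. n12.live = false  [terminal]
20. n10.cnt = 29  [f.lim + 11]
21. n6.lim = 14  [A.cnt - 15]
22. n13.key = false  [S₀.mk == false]
23. n13.sig = -2  [A.cnt + S₁.lim - 13]
24. n14.key = true  [C₀.key == false]
25. n14.sig = 3  [C₀.sig + 5]
26. n15.val = "mz"  [terminal]
27. n16.cnt = false  [terminal]
28. n17.lim = -2  [terminal]
29. n14.ok = "mmz"  ["m" ++ e.val]
30. n18.acc = true  [C₀.key == false]
31. n18.live = -2  [len(C₁.ok) - 5]
32. n18.hot = 16  [len(C₁.ok) + 13]
33. n19.cnt = false  [terminal]
34. n20.cnt = true  [terminal]
35. n18.lim = true  [c₁.cnt == true]
36. n13.ok = "vmmz"  ["v" ++ C₁.ok]
37. n0.lim = 5  [A.cnt + 8]

-2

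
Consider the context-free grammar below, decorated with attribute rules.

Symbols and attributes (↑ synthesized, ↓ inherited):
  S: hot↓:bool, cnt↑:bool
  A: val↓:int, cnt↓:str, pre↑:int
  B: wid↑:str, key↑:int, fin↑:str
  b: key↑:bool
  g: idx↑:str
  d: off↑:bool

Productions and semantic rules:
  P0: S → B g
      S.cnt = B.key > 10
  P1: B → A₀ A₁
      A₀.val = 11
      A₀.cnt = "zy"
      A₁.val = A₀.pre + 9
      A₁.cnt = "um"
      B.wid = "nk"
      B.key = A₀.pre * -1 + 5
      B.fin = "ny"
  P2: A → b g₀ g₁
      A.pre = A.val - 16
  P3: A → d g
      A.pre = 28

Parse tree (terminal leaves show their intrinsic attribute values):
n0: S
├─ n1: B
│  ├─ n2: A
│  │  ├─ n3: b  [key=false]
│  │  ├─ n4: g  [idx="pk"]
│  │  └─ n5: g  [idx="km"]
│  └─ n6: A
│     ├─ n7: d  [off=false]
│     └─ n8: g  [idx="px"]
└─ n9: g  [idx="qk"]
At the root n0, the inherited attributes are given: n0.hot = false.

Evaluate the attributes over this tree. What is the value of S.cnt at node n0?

1. n0.hot = false  [given at root]
2. n2.val = 11  [11]
3. n2.cnt = "zy"  ["zy"]
4. n3.key = false  [terminal]
5. n4.idx = "pk"  [terminal]
6. n5.idx = "km"  [terminal]
7. n2.pre = -5  [A.val - 16]
8. n6.val = 4  [A₀.pre + 9]
9. n6.cnt = "um"  ["um"]
10. n7.off = false  [terminal]
11. n8.idx = "px"  [terminal]
12. n6.pre = 28  [28]
13. n1.wid = "nk"  ["nk"]
14. n1.key = 10  [A₀.pre * -1 + 5]
15. n1.fin = "ny"  ["ny"]
16. n9.idx = "qk"  [terminal]
17. n0.cnt = false  [B.key > 10]

false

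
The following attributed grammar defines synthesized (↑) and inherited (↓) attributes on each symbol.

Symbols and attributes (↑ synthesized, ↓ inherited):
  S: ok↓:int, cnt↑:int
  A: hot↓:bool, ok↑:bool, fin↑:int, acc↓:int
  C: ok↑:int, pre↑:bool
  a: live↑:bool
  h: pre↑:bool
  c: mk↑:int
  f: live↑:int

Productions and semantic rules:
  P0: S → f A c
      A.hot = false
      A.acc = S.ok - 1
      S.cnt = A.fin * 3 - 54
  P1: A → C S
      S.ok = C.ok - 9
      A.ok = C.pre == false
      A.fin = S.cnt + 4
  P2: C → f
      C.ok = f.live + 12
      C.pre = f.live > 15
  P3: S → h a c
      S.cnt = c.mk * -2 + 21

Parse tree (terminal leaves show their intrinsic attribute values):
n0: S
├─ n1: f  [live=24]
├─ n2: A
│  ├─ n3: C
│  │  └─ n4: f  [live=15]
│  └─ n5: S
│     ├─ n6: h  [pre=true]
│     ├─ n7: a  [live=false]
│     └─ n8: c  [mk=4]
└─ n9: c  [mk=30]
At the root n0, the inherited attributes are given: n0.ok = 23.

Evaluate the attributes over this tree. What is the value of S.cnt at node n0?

1. n0.ok = 23  [given at root]
2. n1.live = 24  [terminal]
3. n2.hot = false  [false]
4. n2.acc = 22  [S.ok - 1]
5. n4.live = 15  [terminal]
6. n3.ok = 27  [f.live + 12]
7. n3.pre = false  [f.live > 15]
8. n5.ok = 18  [C.ok - 9]
9. n6.pre = true  [terminal]
10. n7.live = false  [terminal]
11. n8.mk = 4  [terminal]
12. n5.cnt = 13  [c.mk * -2 + 21]
13. n2.ok = true  [C.pre == false]
14. n2.fin = 17  [S.cnt + 4]
15. n9.mk = 30  [terminal]
16. n0.cnt = -3  [A.fin * 3 - 54]

-3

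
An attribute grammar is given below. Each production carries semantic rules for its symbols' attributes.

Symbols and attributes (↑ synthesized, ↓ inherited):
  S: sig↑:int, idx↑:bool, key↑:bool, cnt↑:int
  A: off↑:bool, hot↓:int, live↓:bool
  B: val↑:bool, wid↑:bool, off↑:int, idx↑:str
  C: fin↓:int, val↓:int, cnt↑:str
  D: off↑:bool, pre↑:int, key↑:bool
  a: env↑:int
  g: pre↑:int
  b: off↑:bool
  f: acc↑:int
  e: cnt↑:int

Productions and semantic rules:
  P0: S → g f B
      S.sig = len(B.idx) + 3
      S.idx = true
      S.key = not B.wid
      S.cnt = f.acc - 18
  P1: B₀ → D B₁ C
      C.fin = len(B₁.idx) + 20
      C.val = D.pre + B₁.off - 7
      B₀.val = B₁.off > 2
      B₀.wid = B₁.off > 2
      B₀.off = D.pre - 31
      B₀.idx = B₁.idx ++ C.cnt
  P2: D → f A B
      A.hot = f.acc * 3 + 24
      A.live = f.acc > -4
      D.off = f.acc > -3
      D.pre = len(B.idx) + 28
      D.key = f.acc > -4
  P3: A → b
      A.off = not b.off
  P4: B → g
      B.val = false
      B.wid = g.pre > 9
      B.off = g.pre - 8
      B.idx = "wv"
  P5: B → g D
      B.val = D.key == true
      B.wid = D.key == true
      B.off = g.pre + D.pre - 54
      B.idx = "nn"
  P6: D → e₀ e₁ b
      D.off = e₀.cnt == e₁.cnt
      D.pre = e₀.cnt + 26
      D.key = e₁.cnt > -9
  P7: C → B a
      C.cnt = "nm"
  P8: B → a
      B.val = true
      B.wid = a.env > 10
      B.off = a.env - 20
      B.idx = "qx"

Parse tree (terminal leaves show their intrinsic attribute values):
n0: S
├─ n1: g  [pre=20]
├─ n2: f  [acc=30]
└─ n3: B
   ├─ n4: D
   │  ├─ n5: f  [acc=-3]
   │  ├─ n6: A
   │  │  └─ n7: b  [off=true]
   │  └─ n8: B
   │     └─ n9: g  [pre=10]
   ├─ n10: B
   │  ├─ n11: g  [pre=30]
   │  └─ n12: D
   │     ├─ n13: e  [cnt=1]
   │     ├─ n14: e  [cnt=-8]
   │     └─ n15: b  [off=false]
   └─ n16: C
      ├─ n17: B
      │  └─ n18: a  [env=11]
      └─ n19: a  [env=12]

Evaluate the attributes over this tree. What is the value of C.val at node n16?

26

1. n1.pre = 20  [terminal]
2. n2.acc = 30  [terminal]
3. n5.acc = -3  [terminal]
4. n6.hot = 15  [f.acc * 3 + 24]
5. n6.live = true  [f.acc > -4]
6. n7.off = true  [terminal]
7. n6.off = false  [not b.off]
8. n9.pre = 10  [terminal]
9. n8.val = false  [false]
10. n8.wid = true  [g.pre > 9]
11. n8.off = 2  [g.pre - 8]
12. n8.idx = "wv"  ["wv"]
13. n4.off = false  [f.acc > -3]
14. n4.pre = 30  [len(B.idx) + 28]
15. n4.key = true  [f.acc > -4]
16. n11.pre = 30  [terminal]
17. n13.cnt = 1  [terminal]
18. n14.cnt = -8  [terminal]
19. n15.off = false  [terminal]
20. n12.off = false  [e₀.cnt == e₁.cnt]
21. n12.pre = 27  [e₀.cnt + 26]
22. n12.key = true  [e₁.cnt > -9]
23. n10.val = true  [D.key == true]
24. n10.wid = true  [D.key == true]
25. n10.off = 3  [g.pre + D.pre - 54]
26. n10.idx = "nn"  ["nn"]
27. n16.fin = 22  [len(B₁.idx) + 20]
28. n16.val = 26  [D.pre + B₁.off - 7]
29. n18.env = 11  [terminal]
30. n17.val = true  [true]
31. n17.wid = true  [a.env > 10]
32. n17.off = -9  [a.env - 20]
33. n17.idx = "qx"  ["qx"]
34. n19.env = 12  [terminal]
35. n16.cnt = "nm"  ["nm"]
36. n3.val = true  [B₁.off > 2]
37. n3.wid = true  [B₁.off > 2]
38. n3.off = -1  [D.pre - 31]
39. n3.idx = "nnnm"  [B₁.idx ++ C.cnt]
40. n0.sig = 7  [len(B.idx) + 3]
41. n0.idx = true  [true]
42. n0.key = false  [not B.wid]
43. n0.cnt = 12  [f.acc - 18]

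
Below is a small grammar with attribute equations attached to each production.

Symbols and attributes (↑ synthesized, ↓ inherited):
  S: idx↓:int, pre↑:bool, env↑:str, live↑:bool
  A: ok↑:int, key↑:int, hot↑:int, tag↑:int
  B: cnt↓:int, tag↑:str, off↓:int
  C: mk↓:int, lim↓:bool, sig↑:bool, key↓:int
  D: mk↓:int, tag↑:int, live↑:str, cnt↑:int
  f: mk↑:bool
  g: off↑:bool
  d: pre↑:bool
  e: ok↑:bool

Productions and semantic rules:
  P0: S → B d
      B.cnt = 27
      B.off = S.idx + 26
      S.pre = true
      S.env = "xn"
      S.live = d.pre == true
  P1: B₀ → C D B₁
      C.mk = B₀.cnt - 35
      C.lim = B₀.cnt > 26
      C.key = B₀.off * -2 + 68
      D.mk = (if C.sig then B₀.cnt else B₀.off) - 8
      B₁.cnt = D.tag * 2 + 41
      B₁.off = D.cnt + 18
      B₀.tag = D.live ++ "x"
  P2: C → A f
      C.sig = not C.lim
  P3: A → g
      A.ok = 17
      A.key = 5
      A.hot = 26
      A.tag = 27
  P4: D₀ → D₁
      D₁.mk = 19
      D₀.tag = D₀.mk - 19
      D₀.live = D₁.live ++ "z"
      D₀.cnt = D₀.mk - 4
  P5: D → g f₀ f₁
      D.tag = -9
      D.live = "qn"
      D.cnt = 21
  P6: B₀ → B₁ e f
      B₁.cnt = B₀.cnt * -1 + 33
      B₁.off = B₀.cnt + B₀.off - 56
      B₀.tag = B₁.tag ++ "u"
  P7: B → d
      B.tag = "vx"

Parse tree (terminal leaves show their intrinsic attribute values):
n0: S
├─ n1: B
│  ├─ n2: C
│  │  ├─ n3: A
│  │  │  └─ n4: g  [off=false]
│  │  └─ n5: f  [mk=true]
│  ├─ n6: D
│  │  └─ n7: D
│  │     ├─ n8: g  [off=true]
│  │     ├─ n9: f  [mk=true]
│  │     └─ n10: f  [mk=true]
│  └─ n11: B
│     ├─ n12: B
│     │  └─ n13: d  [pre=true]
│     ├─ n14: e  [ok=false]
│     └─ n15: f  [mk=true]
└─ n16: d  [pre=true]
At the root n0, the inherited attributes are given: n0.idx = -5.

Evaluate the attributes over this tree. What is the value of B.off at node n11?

27

1. n0.idx = -5  [given at root]
2. n1.cnt = 27  [27]
3. n1.off = 21  [S.idx + 26]
4. n2.mk = -8  [B₀.cnt - 35]
5. n2.lim = true  [B₀.cnt > 26]
6. n2.key = 26  [B₀.off * -2 + 68]
7. n4.off = false  [terminal]
8. n3.ok = 17  [17]
9. n3.key = 5  [5]
10. n3.hot = 26  [26]
11. n3.tag = 27  [27]
12. n5.mk = true  [terminal]
13. n2.sig = false  [not C.lim]
14. n6.mk = 13  [(if C.sig then B₀.cnt else B₀.off) - 8]
15. n7.mk = 19  [19]
16. n8.off = true  [terminal]
17. n9.mk = true  [terminal]
18. n10.mk = true  [terminal]
19. n7.tag = -9  [-9]
20. n7.live = "qn"  ["qn"]
21. n7.cnt = 21  [21]
22. n6.tag = -6  [D₀.mk - 19]
23. n6.live = "qnz"  [D₁.live ++ "z"]
24. n6.cnt = 9  [D₀.mk - 4]
25. n11.cnt = 29  [D.tag * 2 + 41]
26. n11.off = 27  [D.cnt + 18]
27. n12.cnt = 4  [B₀.cnt * -1 + 33]
28. n12.off = 0  [B₀.cnt + B₀.off - 56]
29. n13.pre = true  [terminal]
30. n12.tag = "vx"  ["vx"]
31. n14.ok = false  [terminal]
32. n15.mk = true  [terminal]
33. n11.tag = "vxu"  [B₁.tag ++ "u"]
34. n1.tag = "qnzx"  [D.live ++ "x"]
35. n16.pre = true  [terminal]
36. n0.pre = true  [true]
37. n0.env = "xn"  ["xn"]
38. n0.live = true  [d.pre == true]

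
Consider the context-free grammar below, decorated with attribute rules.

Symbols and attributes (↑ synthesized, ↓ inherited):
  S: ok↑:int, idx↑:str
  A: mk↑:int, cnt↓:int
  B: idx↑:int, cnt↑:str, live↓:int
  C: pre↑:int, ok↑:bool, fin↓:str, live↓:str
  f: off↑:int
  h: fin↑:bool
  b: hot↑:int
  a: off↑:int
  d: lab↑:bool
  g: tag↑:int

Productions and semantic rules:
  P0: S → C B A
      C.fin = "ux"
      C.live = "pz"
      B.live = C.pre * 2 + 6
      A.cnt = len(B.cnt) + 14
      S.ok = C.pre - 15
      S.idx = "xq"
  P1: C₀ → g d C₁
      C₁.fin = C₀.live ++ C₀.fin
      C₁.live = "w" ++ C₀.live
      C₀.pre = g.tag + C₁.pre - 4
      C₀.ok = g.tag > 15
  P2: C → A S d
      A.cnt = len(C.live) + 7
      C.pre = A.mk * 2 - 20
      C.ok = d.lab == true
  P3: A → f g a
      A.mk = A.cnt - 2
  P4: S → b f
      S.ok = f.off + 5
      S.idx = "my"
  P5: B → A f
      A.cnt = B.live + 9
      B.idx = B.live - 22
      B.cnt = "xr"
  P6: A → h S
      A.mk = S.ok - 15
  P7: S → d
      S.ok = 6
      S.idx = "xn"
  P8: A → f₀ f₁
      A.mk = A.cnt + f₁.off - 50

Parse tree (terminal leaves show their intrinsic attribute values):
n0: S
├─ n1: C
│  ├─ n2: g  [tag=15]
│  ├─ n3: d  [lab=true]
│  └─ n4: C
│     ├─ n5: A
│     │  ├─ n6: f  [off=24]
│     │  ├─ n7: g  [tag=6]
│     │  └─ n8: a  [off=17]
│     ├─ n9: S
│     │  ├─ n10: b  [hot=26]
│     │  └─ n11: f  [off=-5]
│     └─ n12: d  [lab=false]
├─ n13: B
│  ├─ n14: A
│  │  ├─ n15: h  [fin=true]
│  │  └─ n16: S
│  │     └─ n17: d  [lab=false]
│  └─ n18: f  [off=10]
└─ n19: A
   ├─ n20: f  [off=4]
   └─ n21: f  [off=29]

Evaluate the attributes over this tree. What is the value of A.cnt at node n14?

1. n1.fin = "ux"  ["ux"]
2. n1.live = "pz"  ["pz"]
3. n2.tag = 15  [terminal]
4. n3.lab = true  [terminal]
5. n4.fin = "pzux"  [C₀.live ++ C₀.fin]
6. n4.live = "wpz"  ["w" ++ C₀.live]
7. n5.cnt = 10  [len(C.live) + 7]
8. n6.off = 24  [terminal]
9. n7.tag = 6  [terminal]
10. n8.off = 17  [terminal]
11. n5.mk = 8  [A.cnt - 2]
12. n10.hot = 26  [terminal]
13. n11.off = -5  [terminal]
14. n9.ok = 0  [f.off + 5]
15. n9.idx = "my"  ["my"]
16. n12.lab = false  [terminal]
17. n4.pre = -4  [A.mk * 2 - 20]
18. n4.ok = false  [d.lab == true]
19. n1.pre = 7  [g.tag + C₁.pre - 4]
20. n1.ok = false  [g.tag > 15]
21. n13.live = 20  [C.pre * 2 + 6]
22. n14.cnt = 29  [B.live + 9]
23. n15.fin = true  [terminal]
24. n17.lab = false  [terminal]
25. n16.ok = 6  [6]
26. n16.idx = "xn"  ["xn"]
27. n14.mk = -9  [S.ok - 15]
28. n18.off = 10  [terminal]
29. n13.idx = -2  [B.live - 22]
30. n13.cnt = "xr"  ["xr"]
31. n19.cnt = 16  [len(B.cnt) + 14]
32. n20.off = 4  [terminal]
33. n21.off = 29  [terminal]
34. n19.mk = -5  [A.cnt + f₁.off - 50]
35. n0.ok = -8  [C.pre - 15]
36. n0.idx = "xq"  ["xq"]

29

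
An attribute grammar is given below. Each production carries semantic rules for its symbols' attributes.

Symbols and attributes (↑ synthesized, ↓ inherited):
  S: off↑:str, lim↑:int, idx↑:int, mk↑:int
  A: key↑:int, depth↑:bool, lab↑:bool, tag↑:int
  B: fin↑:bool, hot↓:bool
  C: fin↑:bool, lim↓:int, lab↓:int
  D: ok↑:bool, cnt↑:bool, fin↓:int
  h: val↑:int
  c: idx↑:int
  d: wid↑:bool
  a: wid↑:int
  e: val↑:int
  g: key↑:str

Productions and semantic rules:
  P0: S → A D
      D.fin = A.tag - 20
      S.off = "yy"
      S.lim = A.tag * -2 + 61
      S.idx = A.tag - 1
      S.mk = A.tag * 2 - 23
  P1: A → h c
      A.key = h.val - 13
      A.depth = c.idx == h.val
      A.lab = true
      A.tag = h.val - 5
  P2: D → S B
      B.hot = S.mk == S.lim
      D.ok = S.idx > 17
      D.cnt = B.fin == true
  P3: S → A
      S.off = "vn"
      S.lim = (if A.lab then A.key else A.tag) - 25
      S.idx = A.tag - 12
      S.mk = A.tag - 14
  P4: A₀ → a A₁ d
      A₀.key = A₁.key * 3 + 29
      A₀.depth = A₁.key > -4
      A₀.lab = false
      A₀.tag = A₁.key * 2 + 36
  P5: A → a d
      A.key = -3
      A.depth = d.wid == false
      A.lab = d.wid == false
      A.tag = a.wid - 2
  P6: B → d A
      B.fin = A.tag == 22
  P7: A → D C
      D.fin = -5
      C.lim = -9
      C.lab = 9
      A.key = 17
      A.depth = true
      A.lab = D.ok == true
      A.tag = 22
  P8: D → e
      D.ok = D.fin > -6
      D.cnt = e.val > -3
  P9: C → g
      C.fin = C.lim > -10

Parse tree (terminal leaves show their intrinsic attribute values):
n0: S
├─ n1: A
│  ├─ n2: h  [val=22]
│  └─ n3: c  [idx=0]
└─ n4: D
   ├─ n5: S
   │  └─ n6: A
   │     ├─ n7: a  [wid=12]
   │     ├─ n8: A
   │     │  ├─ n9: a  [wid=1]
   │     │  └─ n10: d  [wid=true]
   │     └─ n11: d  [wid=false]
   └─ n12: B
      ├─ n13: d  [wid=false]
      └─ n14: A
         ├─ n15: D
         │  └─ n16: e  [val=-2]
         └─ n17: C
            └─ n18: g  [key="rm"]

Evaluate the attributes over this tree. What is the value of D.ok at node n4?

1. n2.val = 22  [terminal]
2. n3.idx = 0  [terminal]
3. n1.key = 9  [h.val - 13]
4. n1.depth = false  [c.idx == h.val]
5. n1.lab = true  [true]
6. n1.tag = 17  [h.val - 5]
7. n4.fin = -3  [A.tag - 20]
8. n7.wid = 12  [terminal]
9. n9.wid = 1  [terminal]
10. n10.wid = true  [terminal]
11. n8.key = -3  [-3]
12. n8.depth = false  [d.wid == false]
13. n8.lab = false  [d.wid == false]
14. n8.tag = -1  [a.wid - 2]
15. n11.wid = false  [terminal]
16. n6.key = 20  [A₁.key * 3 + 29]
17. n6.depth = true  [A₁.key > -4]
18. n6.lab = false  [false]
19. n6.tag = 30  [A₁.key * 2 + 36]
20. n5.off = "vn"  ["vn"]
21. n5.lim = 5  [(if A.lab then A.key else A.tag) - 25]
22. n5.idx = 18  [A.tag - 12]
23. n5.mk = 16  [A.tag - 14]
24. n12.hot = false  [S.mk == S.lim]
25. n13.wid = false  [terminal]
26. n15.fin = -5  [-5]
27. n16.val = -2  [terminal]
28. n15.ok = true  [D.fin > -6]
29. n15.cnt = true  [e.val > -3]
30. n17.lim = -9  [-9]
31. n17.lab = 9  [9]
32. n18.key = "rm"  [terminal]
33. n17.fin = true  [C.lim > -10]
34. n14.key = 17  [17]
35. n14.depth = true  [true]
36. n14.lab = true  [D.ok == true]
37. n14.tag = 22  [22]
38. n12.fin = true  [A.tag == 22]
39. n4.ok = true  [S.idx > 17]
40. n4.cnt = true  [B.fin == true]
41. n0.off = "yy"  ["yy"]
42. n0.lim = 27  [A.tag * -2 + 61]
43. n0.idx = 16  [A.tag - 1]
44. n0.mk = 11  [A.tag * 2 - 23]

true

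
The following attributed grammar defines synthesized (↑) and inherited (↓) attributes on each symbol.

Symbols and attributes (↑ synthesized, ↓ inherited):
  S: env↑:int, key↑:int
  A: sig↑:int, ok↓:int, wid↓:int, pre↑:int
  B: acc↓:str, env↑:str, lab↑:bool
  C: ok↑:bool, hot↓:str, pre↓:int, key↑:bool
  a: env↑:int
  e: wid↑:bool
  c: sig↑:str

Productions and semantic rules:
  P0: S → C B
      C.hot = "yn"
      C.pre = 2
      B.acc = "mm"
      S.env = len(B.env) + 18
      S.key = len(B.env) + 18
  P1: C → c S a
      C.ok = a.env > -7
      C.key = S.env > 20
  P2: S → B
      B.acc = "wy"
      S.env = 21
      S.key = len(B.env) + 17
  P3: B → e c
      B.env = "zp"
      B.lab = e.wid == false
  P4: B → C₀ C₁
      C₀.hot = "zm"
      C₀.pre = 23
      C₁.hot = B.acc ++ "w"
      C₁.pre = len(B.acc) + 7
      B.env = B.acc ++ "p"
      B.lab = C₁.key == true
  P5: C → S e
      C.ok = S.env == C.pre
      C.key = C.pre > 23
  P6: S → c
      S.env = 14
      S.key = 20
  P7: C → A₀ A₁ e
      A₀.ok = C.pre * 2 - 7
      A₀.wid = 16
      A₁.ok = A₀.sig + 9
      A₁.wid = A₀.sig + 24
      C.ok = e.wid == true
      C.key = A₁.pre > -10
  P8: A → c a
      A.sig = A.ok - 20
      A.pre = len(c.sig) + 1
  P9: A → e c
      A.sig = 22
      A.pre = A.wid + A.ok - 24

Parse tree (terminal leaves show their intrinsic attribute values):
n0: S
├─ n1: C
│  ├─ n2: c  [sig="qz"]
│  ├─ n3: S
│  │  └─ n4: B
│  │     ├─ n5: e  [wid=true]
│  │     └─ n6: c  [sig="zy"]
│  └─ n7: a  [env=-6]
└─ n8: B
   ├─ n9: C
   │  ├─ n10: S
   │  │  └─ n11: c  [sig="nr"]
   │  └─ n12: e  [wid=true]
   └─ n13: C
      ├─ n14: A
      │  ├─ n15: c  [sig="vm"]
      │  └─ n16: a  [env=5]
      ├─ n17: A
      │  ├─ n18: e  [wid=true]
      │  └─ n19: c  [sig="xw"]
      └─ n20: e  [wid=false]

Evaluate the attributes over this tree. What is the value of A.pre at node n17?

1. n1.hot = "yn"  ["yn"]
2. n1.pre = 2  [2]
3. n2.sig = "qz"  [terminal]
4. n4.acc = "wy"  ["wy"]
5. n5.wid = true  [terminal]
6. n6.sig = "zy"  [terminal]
7. n4.env = "zp"  ["zp"]
8. n4.lab = false  [e.wid == false]
9. n3.env = 21  [21]
10. n3.key = 19  [len(B.env) + 17]
11. n7.env = -6  [terminal]
12. n1.ok = true  [a.env > -7]
13. n1.key = true  [S.env > 20]
14. n8.acc = "mm"  ["mm"]
15. n9.hot = "zm"  ["zm"]
16. n9.pre = 23  [23]
17. n11.sig = "nr"  [terminal]
18. n10.env = 14  [14]
19. n10.key = 20  [20]
20. n12.wid = true  [terminal]
21. n9.ok = false  [S.env == C.pre]
22. n9.key = false  [C.pre > 23]
23. n13.hot = "mmw"  [B.acc ++ "w"]
24. n13.pre = 9  [len(B.acc) + 7]
25. n14.ok = 11  [C.pre * 2 - 7]
26. n14.wid = 16  [16]
27. n15.sig = "vm"  [terminal]
28. n16.env = 5  [terminal]
29. n14.sig = -9  [A.ok - 20]
30. n14.pre = 3  [len(c.sig) + 1]
31. n17.ok = 0  [A₀.sig + 9]
32. n17.wid = 15  [A₀.sig + 24]
33. n18.wid = true  [terminal]
34. n19.sig = "xw"  [terminal]
35. n17.sig = 22  [22]
36. n17.pre = -9  [A.wid + A.ok - 24]
37. n20.wid = false  [terminal]
38. n13.ok = false  [e.wid == true]
39. n13.key = true  [A₁.pre > -10]
40. n8.env = "mmp"  [B.acc ++ "p"]
41. n8.lab = true  [C₁.key == true]
42. n0.env = 21  [len(B.env) + 18]
43. n0.key = 21  [len(B.env) + 18]

-9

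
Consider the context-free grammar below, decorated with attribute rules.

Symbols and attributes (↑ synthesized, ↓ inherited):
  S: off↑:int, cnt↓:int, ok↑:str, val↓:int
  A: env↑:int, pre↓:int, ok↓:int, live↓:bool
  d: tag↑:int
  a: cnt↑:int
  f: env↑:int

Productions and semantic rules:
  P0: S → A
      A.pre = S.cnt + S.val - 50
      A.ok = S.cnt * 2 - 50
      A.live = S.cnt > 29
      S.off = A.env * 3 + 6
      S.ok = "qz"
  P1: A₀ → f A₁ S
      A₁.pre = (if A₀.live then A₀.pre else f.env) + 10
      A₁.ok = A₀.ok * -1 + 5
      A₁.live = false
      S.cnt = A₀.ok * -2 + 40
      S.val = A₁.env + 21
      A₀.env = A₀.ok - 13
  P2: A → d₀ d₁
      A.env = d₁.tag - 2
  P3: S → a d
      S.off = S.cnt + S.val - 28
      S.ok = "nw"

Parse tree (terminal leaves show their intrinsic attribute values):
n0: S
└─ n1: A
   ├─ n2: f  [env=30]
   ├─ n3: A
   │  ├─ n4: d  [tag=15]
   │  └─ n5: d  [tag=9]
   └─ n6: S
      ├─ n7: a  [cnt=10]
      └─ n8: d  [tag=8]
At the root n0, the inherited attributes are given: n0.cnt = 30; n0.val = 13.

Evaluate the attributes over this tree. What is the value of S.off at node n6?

1. n0.cnt = 30  [given at root]
2. n0.val = 13  [given at root]
3. n1.pre = -7  [S.cnt + S.val - 50]
4. n1.ok = 10  [S.cnt * 2 - 50]
5. n1.live = true  [S.cnt > 29]
6. n2.env = 30  [terminal]
7. n3.pre = 3  [(if A₀.live then A₀.pre else f.env) + 10]
8. n3.ok = -5  [A₀.ok * -1 + 5]
9. n3.live = false  [false]
10. n4.tag = 15  [terminal]
11. n5.tag = 9  [terminal]
12. n3.env = 7  [d₁.tag - 2]
13. n6.cnt = 20  [A₀.ok * -2 + 40]
14. n6.val = 28  [A₁.env + 21]
15. n7.cnt = 10  [terminal]
16. n8.tag = 8  [terminal]
17. n6.off = 20  [S.cnt + S.val - 28]
18. n6.ok = "nw"  ["nw"]
19. n1.env = -3  [A₀.ok - 13]
20. n0.off = -3  [A.env * 3 + 6]
21. n0.ok = "qz"  ["qz"]

20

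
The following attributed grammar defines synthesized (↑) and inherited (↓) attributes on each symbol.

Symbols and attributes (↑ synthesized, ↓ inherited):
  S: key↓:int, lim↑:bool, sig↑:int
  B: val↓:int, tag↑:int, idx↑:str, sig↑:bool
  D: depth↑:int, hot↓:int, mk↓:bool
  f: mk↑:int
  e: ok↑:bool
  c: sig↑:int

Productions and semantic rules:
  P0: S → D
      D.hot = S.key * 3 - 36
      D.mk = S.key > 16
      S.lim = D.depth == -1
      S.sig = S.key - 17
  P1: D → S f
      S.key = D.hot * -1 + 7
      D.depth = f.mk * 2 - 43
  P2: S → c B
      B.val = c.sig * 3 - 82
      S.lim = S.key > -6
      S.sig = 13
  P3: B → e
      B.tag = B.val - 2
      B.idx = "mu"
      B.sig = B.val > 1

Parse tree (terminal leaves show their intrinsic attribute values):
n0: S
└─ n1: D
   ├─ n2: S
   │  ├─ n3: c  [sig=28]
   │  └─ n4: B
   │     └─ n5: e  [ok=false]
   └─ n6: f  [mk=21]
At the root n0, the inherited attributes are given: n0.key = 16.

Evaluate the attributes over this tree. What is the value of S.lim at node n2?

true

1. n0.key = 16  [given at root]
2. n1.hot = 12  [S.key * 3 - 36]
3. n1.mk = false  [S.key > 16]
4. n2.key = -5  [D.hot * -1 + 7]
5. n3.sig = 28  [terminal]
6. n4.val = 2  [c.sig * 3 - 82]
7. n5.ok = false  [terminal]
8. n4.tag = 0  [B.val - 2]
9. n4.idx = "mu"  ["mu"]
10. n4.sig = true  [B.val > 1]
11. n2.lim = true  [S.key > -6]
12. n2.sig = 13  [13]
13. n6.mk = 21  [terminal]
14. n1.depth = -1  [f.mk * 2 - 43]
15. n0.lim = true  [D.depth == -1]
16. n0.sig = -1  [S.key - 17]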